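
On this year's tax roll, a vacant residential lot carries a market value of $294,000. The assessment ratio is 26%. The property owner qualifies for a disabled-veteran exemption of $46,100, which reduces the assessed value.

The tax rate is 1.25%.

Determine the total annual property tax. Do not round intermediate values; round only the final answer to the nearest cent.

$379.25

Assessed value = $294,000 × 0.26 = $76,440
Taxable value = $76,440 − $46,100 = $30,340
Tax = $30,340 × 0.0125 = $379.25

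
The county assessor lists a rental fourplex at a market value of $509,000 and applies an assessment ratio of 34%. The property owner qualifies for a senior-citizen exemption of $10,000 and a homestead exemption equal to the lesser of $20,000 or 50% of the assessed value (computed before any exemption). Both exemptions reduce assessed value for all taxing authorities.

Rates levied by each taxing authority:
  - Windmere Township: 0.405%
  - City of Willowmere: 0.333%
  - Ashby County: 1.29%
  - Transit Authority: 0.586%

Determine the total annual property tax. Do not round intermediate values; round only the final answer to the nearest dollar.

Assessed value = $509,000 × 0.34 = $173,060
Homestead exemption = min($20,000, 50% × $173,060) = min($20,000, $86,530) = $20,000 (dollar cap binds)
Taxable value = $173,060 − $10,000 − $20,000 = $143,060
Windmere Township: $143,060 × 0.00405 = $579.393
City of Willowmere: $143,060 × 0.00333 = $476.3898
Ashby County: $143,060 × 0.0129 = $1,845.474
Transit Authority: $143,060 × 0.00586 = $838.3316
Total = $3,739.5884

$3,740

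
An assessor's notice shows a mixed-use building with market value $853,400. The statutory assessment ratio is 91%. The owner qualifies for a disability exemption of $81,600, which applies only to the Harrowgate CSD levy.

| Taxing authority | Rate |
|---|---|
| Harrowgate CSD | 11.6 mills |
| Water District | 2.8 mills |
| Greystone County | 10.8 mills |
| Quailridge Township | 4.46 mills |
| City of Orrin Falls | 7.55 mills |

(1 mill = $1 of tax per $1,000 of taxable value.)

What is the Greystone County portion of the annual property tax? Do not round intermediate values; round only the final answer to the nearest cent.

$8,387.22

Assessed value = $853,400 × 0.91 = $776,594
Greystone County taxable value = $776,594 (exemption does not apply)
Greystone County levy = $776,594 × 0.0108 = $8,387.2152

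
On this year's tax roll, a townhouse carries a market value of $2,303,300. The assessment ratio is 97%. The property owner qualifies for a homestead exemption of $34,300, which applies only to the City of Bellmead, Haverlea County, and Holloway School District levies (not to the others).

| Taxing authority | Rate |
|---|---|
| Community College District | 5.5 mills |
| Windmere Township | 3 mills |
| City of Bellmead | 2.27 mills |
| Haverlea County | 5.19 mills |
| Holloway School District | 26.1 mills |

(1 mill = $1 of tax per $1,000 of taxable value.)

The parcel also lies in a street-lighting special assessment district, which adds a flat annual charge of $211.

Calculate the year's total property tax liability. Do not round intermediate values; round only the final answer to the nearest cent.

Assessed value = $2,303,300 × 0.97 = $2,234,201
Community College District: $2,234,201 × 0.0055 = $12,288.1055
Windmere Township: $2,234,201 × 0.003 = $6,702.603
City of Bellmead: ($2,234,201 − $34,300) × 0.00227 = $2,199,901 × 0.00227 = $4,993.77527
Haverlea County: ($2,234,201 − $34,300) × 0.00519 = $2,199,901 × 0.00519 = $11,417.48619
Holloway School District: ($2,234,201 − $34,300) × 0.0261 = $2,199,901 × 0.0261 = $57,417.4161
Levies subtotal = $92,819.38606
Total = $92,819.38606 + $211 = $93,030.38606

$93,030.39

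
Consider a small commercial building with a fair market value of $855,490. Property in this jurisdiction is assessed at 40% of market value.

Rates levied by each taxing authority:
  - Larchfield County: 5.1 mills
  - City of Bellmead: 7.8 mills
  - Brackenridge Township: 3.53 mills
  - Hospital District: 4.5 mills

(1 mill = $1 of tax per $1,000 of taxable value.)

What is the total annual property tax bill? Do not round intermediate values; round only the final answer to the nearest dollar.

$7,162

Assessed value = $855,490 × 0.4 = $342,196
Larchfield County: $342,196 × 0.0051 = $1,745.1996
City of Bellmead: $342,196 × 0.0078 = $2,669.1288
Brackenridge Township: $342,196 × 0.00353 = $1,207.95188
Hospital District: $342,196 × 0.0045 = $1,539.882
Total = $1,745.1996 + $2,669.1288 + $1,207.95188 + $1,539.882 = $7,162.16228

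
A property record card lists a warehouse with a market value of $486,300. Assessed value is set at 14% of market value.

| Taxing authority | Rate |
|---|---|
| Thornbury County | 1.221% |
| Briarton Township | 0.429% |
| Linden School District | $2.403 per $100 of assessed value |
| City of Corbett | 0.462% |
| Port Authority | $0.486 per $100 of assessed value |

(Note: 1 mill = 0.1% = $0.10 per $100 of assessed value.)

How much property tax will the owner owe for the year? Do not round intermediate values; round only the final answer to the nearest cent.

Assessed value = $486,300 × 0.14 = $68,082
Thornbury County: $68,082 × 0.01221 = $831.28122
Briarton Township: $68,082 × 0.00429 = $292.07178
Linden School District: $68,082 × 0.02403 = $1,636.01046
City of Corbett: $68,082 × 0.00462 = $314.53884
Port Authority: $68,082 × 0.00486 = $330.87852
Total = $3,404.78082

$3,404.78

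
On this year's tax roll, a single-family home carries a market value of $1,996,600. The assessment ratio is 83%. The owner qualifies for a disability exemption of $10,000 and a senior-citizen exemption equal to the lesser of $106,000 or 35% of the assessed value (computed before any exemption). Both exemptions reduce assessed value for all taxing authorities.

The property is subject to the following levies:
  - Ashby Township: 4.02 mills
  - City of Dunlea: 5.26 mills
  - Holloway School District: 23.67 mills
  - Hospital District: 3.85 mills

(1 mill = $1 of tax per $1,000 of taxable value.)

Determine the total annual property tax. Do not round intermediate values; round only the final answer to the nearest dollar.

Assessed value = $1,996,600 × 0.83 = $1,657,178
Senior-citizen exemption = min($106,000, 35% × $1,657,178) = min($106,000, $580,012.3) = $106,000 (dollar cap binds)
Taxable value = $1,657,178 − $10,000 − $106,000 = $1,541,178
Ashby Township: $1,541,178 × 0.00402 = $6,195.53556
City of Dunlea: $1,541,178 × 0.00526 = $8,106.59628
Holloway School District: $1,541,178 × 0.02367 = $36,479.68326
Hospital District: $1,541,178 × 0.00385 = $5,933.5353
Total = $56,715.3504

$56,715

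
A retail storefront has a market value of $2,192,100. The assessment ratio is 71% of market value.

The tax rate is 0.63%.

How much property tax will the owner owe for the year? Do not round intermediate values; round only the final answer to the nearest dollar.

Assessed value = $2,192,100 × 0.71 = $1,556,391
Tax = $1,556,391 × 0.0063 = $9,805.2633

$9,805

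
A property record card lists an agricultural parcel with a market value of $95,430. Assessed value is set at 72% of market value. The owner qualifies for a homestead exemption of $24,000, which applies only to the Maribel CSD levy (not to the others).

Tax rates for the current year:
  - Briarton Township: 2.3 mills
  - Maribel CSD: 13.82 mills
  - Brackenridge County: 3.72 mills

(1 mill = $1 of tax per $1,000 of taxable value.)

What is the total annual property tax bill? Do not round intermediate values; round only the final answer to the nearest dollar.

$1,032

Assessed value = $95,430 × 0.72 = $68,709.6
Briarton Township: $68,709.6 × 0.0023 = $158.03208
Maribel CSD: ($68,709.6 − $24,000) × 0.01382 = $44,709.6 × 0.01382 = $617.886672
Brackenridge County: $68,709.6 × 0.00372 = $255.599712
Total = $1,031.518464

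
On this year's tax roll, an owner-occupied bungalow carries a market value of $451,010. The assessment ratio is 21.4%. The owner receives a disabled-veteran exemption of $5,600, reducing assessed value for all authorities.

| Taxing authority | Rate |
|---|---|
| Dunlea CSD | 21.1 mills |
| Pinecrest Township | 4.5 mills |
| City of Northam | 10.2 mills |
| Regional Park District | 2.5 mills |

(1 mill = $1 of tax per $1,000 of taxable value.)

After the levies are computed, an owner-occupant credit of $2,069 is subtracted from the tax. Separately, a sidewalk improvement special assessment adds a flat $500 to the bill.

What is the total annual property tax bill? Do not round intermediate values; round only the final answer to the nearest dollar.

Assessed value = $451,010 × 0.214 = $96,516.14
Taxable value = $96,516.14 − $5,600 = $90,916.14
Dunlea CSD: $90,916.14 × 0.0211 = $1,918.330554
Pinecrest Township: $90,916.14 × 0.0045 = $409.12263
City of Northam: $90,916.14 × 0.0102 = $927.344628
Regional Park District: $90,916.14 × 0.0025 = $227.29035
Levies subtotal = $3,482.088162
After credit = $3,482.088162 − $2,069 = $1,413.088162
Total = $1,413.088162 + $500 = $1,913.088162

$1,913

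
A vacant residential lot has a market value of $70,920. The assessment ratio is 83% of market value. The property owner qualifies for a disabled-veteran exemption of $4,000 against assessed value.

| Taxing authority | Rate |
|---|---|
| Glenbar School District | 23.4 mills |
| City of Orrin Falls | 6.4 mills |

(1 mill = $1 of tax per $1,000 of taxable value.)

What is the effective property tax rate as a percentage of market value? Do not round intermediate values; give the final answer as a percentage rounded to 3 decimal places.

Assessed value = $70,920 × 0.83 = $58,863.6
Taxable value = $58,863.6 − $4,000 = $54,863.6
Glenbar School District: $54,863.6 × 0.0234 = $1,283.80824
City of Orrin Falls: $54,863.6 × 0.0064 = $351.12704
Total tax = $1,634.93528
Effective rate = $1,634.93528 ÷ $70,920 = 2.305% of market value

2.305%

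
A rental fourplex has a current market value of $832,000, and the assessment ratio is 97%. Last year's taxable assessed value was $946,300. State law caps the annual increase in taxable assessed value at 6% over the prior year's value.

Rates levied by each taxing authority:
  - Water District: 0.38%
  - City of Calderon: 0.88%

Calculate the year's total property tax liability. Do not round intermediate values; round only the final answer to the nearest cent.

$10,168.70

Uncapped assessed value = $832,000 × 0.97 = $807,040
Cap limit = $946,300 × 1.06 = $1,003,078
Taxable assessed value = min($807,040, $1,003,078) = $807,040 (cap does not bind)
Water District: $807,040 × 0.0038 = $3,066.752
City of Calderon: $807,040 × 0.0088 = $7,101.952
Total = $10,168.704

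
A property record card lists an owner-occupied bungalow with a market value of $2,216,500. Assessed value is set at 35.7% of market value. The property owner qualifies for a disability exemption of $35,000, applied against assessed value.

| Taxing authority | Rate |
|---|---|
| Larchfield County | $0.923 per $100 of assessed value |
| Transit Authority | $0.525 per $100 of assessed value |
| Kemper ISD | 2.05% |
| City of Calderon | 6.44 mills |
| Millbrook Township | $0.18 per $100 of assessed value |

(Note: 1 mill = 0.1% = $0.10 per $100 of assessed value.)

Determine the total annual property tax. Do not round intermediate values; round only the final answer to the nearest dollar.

$32,687

Assessed value = $2,216,500 × 0.357 = $791,290.5
Taxable value = $791,290.5 − $35,000 = $756,290.5
Larchfield County: $756,290.5 × 0.00923 = $6,980.561315
Transit Authority: $756,290.5 × 0.00525 = $3,970.525125
Kemper ISD: $756,290.5 × 0.0205 = $15,503.95525
City of Calderon: $756,290.5 × 0.00644 = $4,870.51082
Millbrook Township: $756,290.5 × 0.0018 = $1,361.3229
Total = $32,686.87541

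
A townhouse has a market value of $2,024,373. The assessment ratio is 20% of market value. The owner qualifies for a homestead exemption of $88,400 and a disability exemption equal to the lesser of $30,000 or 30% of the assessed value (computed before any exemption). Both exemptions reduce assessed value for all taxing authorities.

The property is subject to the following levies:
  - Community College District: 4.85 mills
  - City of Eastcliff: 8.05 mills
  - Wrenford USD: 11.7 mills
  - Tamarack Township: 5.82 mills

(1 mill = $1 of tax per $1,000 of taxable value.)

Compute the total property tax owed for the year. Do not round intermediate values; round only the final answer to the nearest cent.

$8,714.56

Assessed value = $2,024,373 × 0.2 = $404,874.6
Disability exemption = min($30,000, 30% × $404,874.6) = min($30,000, $121,462.38) = $30,000 (dollar cap binds)
Taxable value = $404,874.6 − $88,400 − $30,000 = $286,474.6
Community College District: $286,474.6 × 0.00485 = $1,389.40181
City of Eastcliff: $286,474.6 × 0.00805 = $2,306.12053
Wrenford USD: $286,474.6 × 0.0117 = $3,351.75282
Tamarack Township: $286,474.6 × 0.00582 = $1,667.282172
Total = $8,714.557332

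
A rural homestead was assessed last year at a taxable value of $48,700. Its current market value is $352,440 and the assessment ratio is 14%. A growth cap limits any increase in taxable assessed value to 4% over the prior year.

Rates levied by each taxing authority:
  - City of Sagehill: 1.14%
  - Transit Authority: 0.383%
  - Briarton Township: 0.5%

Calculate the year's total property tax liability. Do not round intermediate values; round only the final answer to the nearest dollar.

$998

Uncapped assessed value = $352,440 × 0.14 = $49,341.6
Cap limit = $48,700 × 1.04 = $50,648
Taxable assessed value = min($49,341.6, $50,648) = $49,341.6 (cap does not bind)
City of Sagehill: $49,341.6 × 0.0114 = $562.49424
Transit Authority: $49,341.6 × 0.00383 = $188.978328
Briarton Township: $49,341.6 × 0.005 = $246.708
Total = $998.180568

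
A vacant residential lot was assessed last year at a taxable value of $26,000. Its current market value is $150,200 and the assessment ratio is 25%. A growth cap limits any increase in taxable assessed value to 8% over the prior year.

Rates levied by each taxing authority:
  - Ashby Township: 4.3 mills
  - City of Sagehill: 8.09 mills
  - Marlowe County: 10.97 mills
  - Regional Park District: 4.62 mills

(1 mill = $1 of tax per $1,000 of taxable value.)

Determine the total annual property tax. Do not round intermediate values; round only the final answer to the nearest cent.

Uncapped assessed value = $150,200 × 0.25 = $37,550
Cap limit = $26,000 × 1.08 = $28,080
Taxable assessed value = min($37,550, $28,080) = $28,080 (cap binds)
Ashby Township: $28,080 × 0.0043 = $120.744
City of Sagehill: $28,080 × 0.00809 = $227.1672
Marlowe County: $28,080 × 0.01097 = $308.0376
Regional Park District: $28,080 × 0.00462 = $129.7296
Total = $785.6784

$785.68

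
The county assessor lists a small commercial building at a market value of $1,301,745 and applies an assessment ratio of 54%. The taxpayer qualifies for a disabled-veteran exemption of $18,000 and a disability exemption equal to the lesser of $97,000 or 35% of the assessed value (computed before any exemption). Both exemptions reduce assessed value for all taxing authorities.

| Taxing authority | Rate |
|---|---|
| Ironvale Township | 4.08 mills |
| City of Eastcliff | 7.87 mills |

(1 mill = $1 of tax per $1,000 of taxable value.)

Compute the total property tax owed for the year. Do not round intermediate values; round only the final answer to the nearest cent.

Assessed value = $1,301,745 × 0.54 = $702,942.3
Disability exemption = min($97,000, 35% × $702,942.3) = min($97,000, $246,029.805) = $97,000 (dollar cap binds)
Taxable value = $702,942.3 − $18,000 − $97,000 = $587,942.3
Ironvale Township: $587,942.3 × 0.00408 = $2,398.804584
City of Eastcliff: $587,942.3 × 0.00787 = $4,627.105901
Total = $7,025.910485

$7,025.91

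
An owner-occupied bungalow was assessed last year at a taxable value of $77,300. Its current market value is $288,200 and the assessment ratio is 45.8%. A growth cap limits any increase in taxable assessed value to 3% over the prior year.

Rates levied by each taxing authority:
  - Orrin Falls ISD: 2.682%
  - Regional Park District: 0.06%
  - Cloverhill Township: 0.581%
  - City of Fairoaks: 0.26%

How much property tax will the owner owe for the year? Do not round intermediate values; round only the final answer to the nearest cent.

Uncapped assessed value = $288,200 × 0.458 = $131,995.6
Cap limit = $77,300 × 1.03 = $79,619
Taxable assessed value = min($131,995.6, $79,619) = $79,619 (cap binds)
Orrin Falls ISD: $79,619 × 0.02682 = $2,135.38158
Regional Park District: $79,619 × 0.0006 = $47.7714
Cloverhill Township: $79,619 × 0.00581 = $462.58639
City of Fairoaks: $79,619 × 0.0026 = $207.0094
Total = $2,852.74877

$2,852.75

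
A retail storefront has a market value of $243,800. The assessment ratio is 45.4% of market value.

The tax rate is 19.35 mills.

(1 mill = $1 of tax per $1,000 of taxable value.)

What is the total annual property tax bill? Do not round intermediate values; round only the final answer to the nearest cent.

Assessed value = $243,800 × 0.454 = $110,685.2
Tax = $110,685.2 × 0.01935 = $2,141.75862

$2,141.76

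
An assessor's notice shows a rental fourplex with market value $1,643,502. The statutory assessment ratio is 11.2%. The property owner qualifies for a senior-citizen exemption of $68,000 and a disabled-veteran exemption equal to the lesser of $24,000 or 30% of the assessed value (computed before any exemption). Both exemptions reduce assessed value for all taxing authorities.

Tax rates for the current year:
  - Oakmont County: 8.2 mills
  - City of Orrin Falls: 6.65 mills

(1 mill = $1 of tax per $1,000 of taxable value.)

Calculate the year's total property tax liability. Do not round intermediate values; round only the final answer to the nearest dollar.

Assessed value = $1,643,502 × 0.112 = $184,072.224
Disabled-veteran exemption = min($24,000, 30% × $184,072.224) = min($24,000, $55,221.6672) = $24,000 (dollar cap binds)
Taxable value = $184,072.224 − $68,000 − $24,000 = $92,072.224
Oakmont County: $92,072.224 × 0.0082 = $754.9922368
City of Orrin Falls: $92,072.224 × 0.00665 = $612.2802896
Total = $1,367.2725264

$1,367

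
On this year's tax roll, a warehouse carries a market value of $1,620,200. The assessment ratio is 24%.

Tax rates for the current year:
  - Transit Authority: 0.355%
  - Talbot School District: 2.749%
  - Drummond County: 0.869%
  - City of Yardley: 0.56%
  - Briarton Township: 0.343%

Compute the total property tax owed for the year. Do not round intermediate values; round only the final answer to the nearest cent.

$18,960.23

Assessed value = $1,620,200 × 0.24 = $388,848
Transit Authority: $388,848 × 0.00355 = $1,380.4104
Talbot School District: $388,848 × 0.02749 = $10,689.43152
Drummond County: $388,848 × 0.00869 = $3,379.08912
City of Yardley: $388,848 × 0.0056 = $2,177.5488
Briarton Township: $388,848 × 0.00343 = $1,333.74864
Total = $1,380.4104 + $10,689.43152 + $3,379.08912 + $2,177.5488 + $1,333.74864 = $18,960.22848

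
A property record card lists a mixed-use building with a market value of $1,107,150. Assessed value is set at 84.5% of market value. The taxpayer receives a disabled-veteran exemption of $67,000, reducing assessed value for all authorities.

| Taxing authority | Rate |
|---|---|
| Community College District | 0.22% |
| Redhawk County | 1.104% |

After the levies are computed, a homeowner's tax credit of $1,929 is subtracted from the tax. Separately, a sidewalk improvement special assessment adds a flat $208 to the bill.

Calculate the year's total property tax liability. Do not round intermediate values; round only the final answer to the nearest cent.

Assessed value = $1,107,150 × 0.845 = $935,541.75
Taxable value = $935,541.75 − $67,000 = $868,541.75
Community College District: $868,541.75 × 0.0022 = $1,910.79185
Redhawk County: $868,541.75 × 0.01104 = $9,588.70092
Levies subtotal = $11,499.49277
After credit = $11,499.49277 − $1,929 = $9,570.49277
Total = $9,570.49277 + $208 = $9,778.49277

$9,778.49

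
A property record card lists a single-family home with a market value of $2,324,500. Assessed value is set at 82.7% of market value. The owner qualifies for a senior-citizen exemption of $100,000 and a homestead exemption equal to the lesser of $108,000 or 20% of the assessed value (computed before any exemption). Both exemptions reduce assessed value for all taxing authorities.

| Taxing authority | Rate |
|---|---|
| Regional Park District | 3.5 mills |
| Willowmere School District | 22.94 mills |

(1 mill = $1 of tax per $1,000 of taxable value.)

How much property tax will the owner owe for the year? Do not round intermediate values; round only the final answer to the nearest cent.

$45,327.72

Assessed value = $2,324,500 × 0.827 = $1,922,361.5
Homestead exemption = min($108,000, 20% × $1,922,361.5) = min($108,000, $384,472.3) = $108,000 (dollar cap binds)
Taxable value = $1,922,361.5 − $100,000 − $108,000 = $1,714,361.5
Regional Park District: $1,714,361.5 × 0.0035 = $6,000.26525
Willowmere School District: $1,714,361.5 × 0.02294 = $39,327.45281
Total = $45,327.71806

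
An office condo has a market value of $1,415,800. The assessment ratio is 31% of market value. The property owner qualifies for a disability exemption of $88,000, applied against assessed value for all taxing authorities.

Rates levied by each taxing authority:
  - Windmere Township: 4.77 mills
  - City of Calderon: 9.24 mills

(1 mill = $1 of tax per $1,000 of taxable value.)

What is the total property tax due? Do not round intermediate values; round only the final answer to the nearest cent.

Assessed value = $1,415,800 × 0.31 = $438,898
Taxable value = $438,898 − $88,000 = $350,898
Windmere Township: $350,898 × 0.00477 = $1,673.78346
City of Calderon: $350,898 × 0.00924 = $3,242.29752
Total = $1,673.78346 + $3,242.29752 = $4,916.08098

$4,916.08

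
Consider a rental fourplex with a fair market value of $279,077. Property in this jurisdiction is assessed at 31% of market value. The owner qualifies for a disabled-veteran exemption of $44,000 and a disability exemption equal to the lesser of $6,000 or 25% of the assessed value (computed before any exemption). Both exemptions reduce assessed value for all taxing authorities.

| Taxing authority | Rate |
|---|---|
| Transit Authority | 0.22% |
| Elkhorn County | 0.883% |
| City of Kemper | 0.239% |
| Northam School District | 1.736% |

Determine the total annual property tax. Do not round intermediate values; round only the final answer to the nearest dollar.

$1,124

Assessed value = $279,077 × 0.31 = $86,513.87
Disability exemption = min($6,000, 25% × $86,513.87) = min($6,000, $21,628.4675) = $6,000 (dollar cap binds)
Taxable value = $86,513.87 − $44,000 − $6,000 = $36,513.87
Transit Authority: $36,513.87 × 0.0022 = $80.330514
Elkhorn County: $36,513.87 × 0.00883 = $322.4174721
City of Kemper: $36,513.87 × 0.00239 = $87.2681493
Northam School District: $36,513.87 × 0.01736 = $633.8807832
Total = $1,123.8969186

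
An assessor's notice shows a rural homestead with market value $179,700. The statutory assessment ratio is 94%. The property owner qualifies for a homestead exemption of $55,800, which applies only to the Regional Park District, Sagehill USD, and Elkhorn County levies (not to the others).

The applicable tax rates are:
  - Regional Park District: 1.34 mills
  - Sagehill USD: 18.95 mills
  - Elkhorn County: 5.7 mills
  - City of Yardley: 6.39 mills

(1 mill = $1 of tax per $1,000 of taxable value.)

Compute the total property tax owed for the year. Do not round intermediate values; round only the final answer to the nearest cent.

Assessed value = $179,700 × 0.94 = $168,918
Regional Park District: ($168,918 − $55,800) × 0.00134 = $113,118 × 0.00134 = $151.57812
Sagehill USD: ($168,918 − $55,800) × 0.01895 = $113,118 × 0.01895 = $2,143.5861
Elkhorn County: ($168,918 − $55,800) × 0.0057 = $113,118 × 0.0057 = $644.7726
City of Yardley: $168,918 × 0.00639 = $1,079.38602
Total = $4,019.32284

$4,019.32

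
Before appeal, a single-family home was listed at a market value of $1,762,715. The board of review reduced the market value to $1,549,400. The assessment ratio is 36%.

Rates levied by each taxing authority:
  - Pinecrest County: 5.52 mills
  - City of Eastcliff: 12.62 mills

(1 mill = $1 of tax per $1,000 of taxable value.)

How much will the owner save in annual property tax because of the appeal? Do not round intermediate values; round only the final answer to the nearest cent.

Old assessed value = $1,762,715 × 0.36 = $634,577.4
New assessed value = $1,549,400 × 0.36 = $557,784
Combined rate = 0.00552 + 0.01262 = 0.01814
Old tax = $634,577.4 × 0.01814 = $11,511.234036
New tax = $557,784 × 0.01814 = $10,118.20176
Reduction = $11,511.234036 − $10,118.20176 = $1,393.032276

$1,393.03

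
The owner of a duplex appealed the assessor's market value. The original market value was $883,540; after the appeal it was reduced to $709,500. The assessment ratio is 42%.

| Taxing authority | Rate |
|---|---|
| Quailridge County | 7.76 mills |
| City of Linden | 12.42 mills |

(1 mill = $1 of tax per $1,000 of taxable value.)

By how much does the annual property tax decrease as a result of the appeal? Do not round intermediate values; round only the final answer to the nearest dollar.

Old assessed value = $883,540 × 0.42 = $371,086.8
New assessed value = $709,500 × 0.42 = $297,990
Combined rate = 0.00776 + 0.01242 = 0.02018
Old tax = $371,086.8 × 0.02018 = $7,488.531624
New tax = $297,990 × 0.02018 = $6,013.4382
Reduction = $7,488.531624 − $6,013.4382 = $1,475.093424

$1,475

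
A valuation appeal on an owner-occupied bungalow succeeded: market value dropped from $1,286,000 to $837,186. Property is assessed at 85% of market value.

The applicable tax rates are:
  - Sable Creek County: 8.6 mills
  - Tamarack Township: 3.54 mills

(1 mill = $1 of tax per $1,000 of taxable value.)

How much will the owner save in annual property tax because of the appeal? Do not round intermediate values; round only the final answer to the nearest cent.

$4,631.31

Old assessed value = $1,286,000 × 0.85 = $1,093,100
New assessed value = $837,186 × 0.85 = $711,608.1
Combined rate = 0.0086 + 0.00354 = 0.01214
Old tax = $1,093,100 × 0.01214 = $13,270.234
New tax = $711,608.1 × 0.01214 = $8,638.922334
Reduction = $13,270.234 − $8,638.922334 = $4,631.311666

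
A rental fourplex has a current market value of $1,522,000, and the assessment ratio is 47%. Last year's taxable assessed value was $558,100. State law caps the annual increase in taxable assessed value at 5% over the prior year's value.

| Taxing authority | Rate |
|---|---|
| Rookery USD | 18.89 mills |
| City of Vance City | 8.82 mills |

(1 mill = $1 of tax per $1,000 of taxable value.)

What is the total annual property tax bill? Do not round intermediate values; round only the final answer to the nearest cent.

Uncapped assessed value = $1,522,000 × 0.47 = $715,340
Cap limit = $558,100 × 1.05 = $586,005
Taxable assessed value = min($715,340, $586,005) = $586,005 (cap binds)
Rookery USD: $586,005 × 0.01889 = $11,069.63445
City of Vance City: $586,005 × 0.00882 = $5,168.5641
Total = $16,238.19855

$16,238.20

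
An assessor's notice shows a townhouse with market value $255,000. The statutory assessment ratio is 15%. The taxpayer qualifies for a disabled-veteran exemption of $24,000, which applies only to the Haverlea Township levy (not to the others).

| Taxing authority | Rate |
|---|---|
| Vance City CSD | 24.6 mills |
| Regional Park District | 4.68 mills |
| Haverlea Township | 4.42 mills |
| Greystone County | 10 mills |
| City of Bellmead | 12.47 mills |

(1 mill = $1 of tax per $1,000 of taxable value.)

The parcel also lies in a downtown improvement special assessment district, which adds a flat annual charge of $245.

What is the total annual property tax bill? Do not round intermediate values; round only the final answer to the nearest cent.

Assessed value = $255,000 × 0.15 = $38,250
Vance City CSD: $38,250 × 0.0246 = $940.95
Regional Park District: $38,250 × 0.00468 = $179.01
Haverlea Township: ($38,250 − $24,000) × 0.00442 = $14,250 × 0.00442 = $62.985
Greystone County: $38,250 × 0.01 = $382.5
City of Bellmead: $38,250 × 0.01247 = $476.9775
Levies subtotal = $2,042.4225
Total = $2,042.4225 + $245 = $2,287.4225

$2,287.42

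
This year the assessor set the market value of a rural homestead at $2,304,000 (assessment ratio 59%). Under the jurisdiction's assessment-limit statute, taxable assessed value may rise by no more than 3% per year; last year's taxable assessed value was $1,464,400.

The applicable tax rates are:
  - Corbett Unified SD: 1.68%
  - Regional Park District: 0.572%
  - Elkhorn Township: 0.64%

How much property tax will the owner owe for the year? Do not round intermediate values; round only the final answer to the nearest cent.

$39,312.69

Uncapped assessed value = $2,304,000 × 0.59 = $1,359,360
Cap limit = $1,464,400 × 1.03 = $1,508,332
Taxable assessed value = min($1,359,360, $1,508,332) = $1,359,360 (cap does not bind)
Corbett Unified SD: $1,359,360 × 0.0168 = $22,837.248
Regional Park District: $1,359,360 × 0.00572 = $7,775.5392
Elkhorn Township: $1,359,360 × 0.0064 = $8,699.904
Total = $39,312.6912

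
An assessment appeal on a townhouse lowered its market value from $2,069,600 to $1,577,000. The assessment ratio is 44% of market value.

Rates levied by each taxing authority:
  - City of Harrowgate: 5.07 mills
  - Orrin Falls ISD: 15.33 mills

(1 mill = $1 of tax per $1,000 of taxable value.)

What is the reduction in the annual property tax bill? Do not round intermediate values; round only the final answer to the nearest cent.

Old assessed value = $2,069,600 × 0.44 = $910,624
New assessed value = $1,577,000 × 0.44 = $693,880
Combined rate = 0.00507 + 0.01533 = 0.0204
Old tax = $910,624 × 0.0204 = $18,576.7296
New tax = $693,880 × 0.0204 = $14,155.152
Reduction = $18,576.7296 − $14,155.152 = $4,421.5776

$4,421.58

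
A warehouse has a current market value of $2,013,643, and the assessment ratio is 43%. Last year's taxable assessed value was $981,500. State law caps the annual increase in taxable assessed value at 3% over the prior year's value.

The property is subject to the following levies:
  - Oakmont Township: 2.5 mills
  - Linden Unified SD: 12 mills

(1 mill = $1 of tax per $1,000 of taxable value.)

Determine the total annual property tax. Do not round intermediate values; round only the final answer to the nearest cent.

$12,555.06

Uncapped assessed value = $2,013,643 × 0.43 = $865,866.49
Cap limit = $981,500 × 1.03 = $1,010,945
Taxable assessed value = min($865,866.49, $1,010,945) = $865,866.49 (cap does not bind)
Oakmont Township: $865,866.49 × 0.0025 = $2,164.666225
Linden Unified SD: $865,866.49 × 0.012 = $10,390.39788
Total = $12,555.064105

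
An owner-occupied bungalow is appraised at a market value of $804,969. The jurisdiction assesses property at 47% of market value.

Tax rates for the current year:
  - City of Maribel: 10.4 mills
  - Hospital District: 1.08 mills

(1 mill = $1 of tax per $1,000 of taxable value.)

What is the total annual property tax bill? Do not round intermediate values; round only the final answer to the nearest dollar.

$4,343

Assessed value = $804,969 × 0.47 = $378,335.43
City of Maribel: $378,335.43 × 0.0104 = $3,934.688472
Hospital District: $378,335.43 × 0.00108 = $408.6022644
Total = $3,934.688472 + $408.6022644 = $4,343.2907364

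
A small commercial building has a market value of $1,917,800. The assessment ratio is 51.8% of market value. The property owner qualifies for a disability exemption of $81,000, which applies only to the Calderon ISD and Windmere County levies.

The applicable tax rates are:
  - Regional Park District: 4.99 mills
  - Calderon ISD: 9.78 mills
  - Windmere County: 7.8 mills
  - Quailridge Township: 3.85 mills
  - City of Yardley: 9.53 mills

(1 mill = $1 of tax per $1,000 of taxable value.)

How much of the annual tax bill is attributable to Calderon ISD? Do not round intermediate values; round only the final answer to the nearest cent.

$8,923.47

Assessed value = $1,917,800 × 0.518 = $993,420.4
Calderon ISD taxable value = $993,420.4 − $81,000 = $912,420.4
Calderon ISD levy = $912,420.4 × 0.00978 = $8,923.471512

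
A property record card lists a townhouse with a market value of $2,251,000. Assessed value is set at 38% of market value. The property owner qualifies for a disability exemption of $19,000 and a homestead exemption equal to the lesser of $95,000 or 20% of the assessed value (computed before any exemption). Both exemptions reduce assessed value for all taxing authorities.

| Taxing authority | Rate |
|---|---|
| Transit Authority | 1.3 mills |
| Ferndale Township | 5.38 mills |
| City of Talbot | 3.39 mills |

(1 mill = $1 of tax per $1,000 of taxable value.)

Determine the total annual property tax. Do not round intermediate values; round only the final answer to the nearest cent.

$7,465.70

Assessed value = $2,251,000 × 0.38 = $855,380
Homestead exemption = min($95,000, 20% × $855,380) = min($95,000, $171,076) = $95,000 (dollar cap binds)
Taxable value = $855,380 − $19,000 − $95,000 = $741,380
Transit Authority: $741,380 × 0.0013 = $963.794
Ferndale Township: $741,380 × 0.00538 = $3,988.6244
City of Talbot: $741,380 × 0.00339 = $2,513.2782
Total = $7,465.6966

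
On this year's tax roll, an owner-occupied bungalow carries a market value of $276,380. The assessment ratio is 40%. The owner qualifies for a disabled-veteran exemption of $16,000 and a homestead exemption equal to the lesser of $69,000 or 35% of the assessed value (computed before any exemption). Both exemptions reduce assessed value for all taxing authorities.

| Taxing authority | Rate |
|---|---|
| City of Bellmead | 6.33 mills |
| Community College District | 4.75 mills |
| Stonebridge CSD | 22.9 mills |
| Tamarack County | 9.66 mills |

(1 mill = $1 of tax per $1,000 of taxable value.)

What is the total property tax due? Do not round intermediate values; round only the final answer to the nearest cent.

Assessed value = $276,380 × 0.4 = $110,552
Homestead exemption = min($69,000, 35% × $110,552) = min($69,000, $38,693.2) = $38,693.2 (percentage binds)
Taxable value = $110,552 − $16,000 − $38,693.2 = $55,858.8
City of Bellmead: $55,858.8 × 0.00633 = $353.586204
Community College District: $55,858.8 × 0.00475 = $265.3293
Stonebridge CSD: $55,858.8 × 0.0229 = $1,279.16652
Tamarack County: $55,858.8 × 0.00966 = $539.596008
Total = $2,437.678032

$2,437.68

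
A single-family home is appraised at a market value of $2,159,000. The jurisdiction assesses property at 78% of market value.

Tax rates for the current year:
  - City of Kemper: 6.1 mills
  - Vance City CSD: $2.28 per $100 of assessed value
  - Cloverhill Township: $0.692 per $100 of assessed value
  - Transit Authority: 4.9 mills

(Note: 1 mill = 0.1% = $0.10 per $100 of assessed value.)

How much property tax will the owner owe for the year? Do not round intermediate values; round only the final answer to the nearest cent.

Assessed value = $2,159,000 × 0.78 = $1,684,020
City of Kemper: $1,684,020 × 0.0061 = $10,272.522
Vance City CSD: $1,684,020 × 0.0228 = $38,395.656
Cloverhill Township: $1,684,020 × 0.00692 = $11,653.4184
Transit Authority: $1,684,020 × 0.0049 = $8,251.698
Total = $68,573.2944

$68,573.29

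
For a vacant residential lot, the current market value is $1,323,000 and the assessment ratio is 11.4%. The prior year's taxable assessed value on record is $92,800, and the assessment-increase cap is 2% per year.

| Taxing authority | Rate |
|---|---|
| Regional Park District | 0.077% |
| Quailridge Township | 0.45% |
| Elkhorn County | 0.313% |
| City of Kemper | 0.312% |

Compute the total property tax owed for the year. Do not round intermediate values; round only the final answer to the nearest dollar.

Uncapped assessed value = $1,323,000 × 0.114 = $150,822
Cap limit = $92,800 × 1.02 = $94,656
Taxable assessed value = min($150,822, $94,656) = $94,656 (cap binds)
Regional Park District: $94,656 × 0.00077 = $72.88512
Quailridge Township: $94,656 × 0.0045 = $425.952
Elkhorn County: $94,656 × 0.00313 = $296.27328
City of Kemper: $94,656 × 0.00312 = $295.32672
Total = $1,090.43712

$1,090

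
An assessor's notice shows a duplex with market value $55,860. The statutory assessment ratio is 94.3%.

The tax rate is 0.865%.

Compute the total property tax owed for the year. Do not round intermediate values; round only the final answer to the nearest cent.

Assessed value = $55,860 × 0.943 = $52,675.98
Tax = $52,675.98 × 0.00865 = $455.647227

$455.65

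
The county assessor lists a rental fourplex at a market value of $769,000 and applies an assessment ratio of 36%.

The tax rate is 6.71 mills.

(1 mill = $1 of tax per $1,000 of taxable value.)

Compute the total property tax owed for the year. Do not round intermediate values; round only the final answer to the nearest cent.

Assessed value = $769,000 × 0.36 = $276,840
Tax = $276,840 × 0.00671 = $1,857.5964

$1,857.60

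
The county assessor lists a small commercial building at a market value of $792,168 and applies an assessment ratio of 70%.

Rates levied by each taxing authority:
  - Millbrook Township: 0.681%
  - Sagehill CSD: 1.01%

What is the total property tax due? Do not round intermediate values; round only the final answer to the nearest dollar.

$9,377

Assessed value = $792,168 × 0.7 = $554,517.6
Millbrook Township: $554,517.6 × 0.00681 = $3,776.264856
Sagehill CSD: $554,517.6 × 0.0101 = $5,600.62776
Total = $3,776.264856 + $5,600.62776 = $9,376.892616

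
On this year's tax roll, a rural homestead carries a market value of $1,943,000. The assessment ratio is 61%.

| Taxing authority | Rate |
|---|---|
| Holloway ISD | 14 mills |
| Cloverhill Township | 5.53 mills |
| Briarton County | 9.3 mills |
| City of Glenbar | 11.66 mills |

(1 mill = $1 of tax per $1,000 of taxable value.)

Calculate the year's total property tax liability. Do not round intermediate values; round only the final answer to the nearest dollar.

Assessed value = $1,943,000 × 0.61 = $1,185,230
Holloway ISD: $1,185,230 × 0.014 = $16,593.22
Cloverhill Township: $1,185,230 × 0.00553 = $6,554.3219
Briarton County: $1,185,230 × 0.0093 = $11,022.639
City of Glenbar: $1,185,230 × 0.01166 = $13,819.7818
Total = $16,593.22 + $6,554.3219 + $11,022.639 + $13,819.7818 = $47,989.9627

$47,990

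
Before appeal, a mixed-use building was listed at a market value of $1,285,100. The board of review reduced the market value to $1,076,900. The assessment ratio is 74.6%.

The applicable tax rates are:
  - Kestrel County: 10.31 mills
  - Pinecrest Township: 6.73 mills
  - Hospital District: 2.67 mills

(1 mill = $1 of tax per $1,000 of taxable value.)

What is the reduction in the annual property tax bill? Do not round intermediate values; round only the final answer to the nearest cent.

$3,061.30

Old assessed value = $1,285,100 × 0.746 = $958,684.6
New assessed value = $1,076,900 × 0.746 = $803,367.4
Combined rate = 0.01031 + 0.00673 + 0.00267 = 0.01971
Old tax = $958,684.6 × 0.01971 = $18,895.673466
New tax = $803,367.4 × 0.01971 = $15,834.371454
Reduction = $18,895.673466 − $15,834.371454 = $3,061.302012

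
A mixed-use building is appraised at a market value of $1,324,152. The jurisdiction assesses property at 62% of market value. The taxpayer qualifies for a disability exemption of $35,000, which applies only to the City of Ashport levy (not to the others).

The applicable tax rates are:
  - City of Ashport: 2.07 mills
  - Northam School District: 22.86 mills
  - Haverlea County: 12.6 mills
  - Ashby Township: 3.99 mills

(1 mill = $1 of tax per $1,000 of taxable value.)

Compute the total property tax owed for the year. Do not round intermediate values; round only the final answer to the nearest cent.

Assessed value = $1,324,152 × 0.62 = $820,974.24
City of Ashport: ($820,974.24 − $35,000) × 0.00207 = $785,974.24 × 0.00207 = $1,626.9666768
Northam School District: $820,974.24 × 0.02286 = $18,767.4711264
Haverlea County: $820,974.24 × 0.0126 = $10,344.275424
Ashby Township: $820,974.24 × 0.00399 = $3,275.6872176
Total = $34,014.4004448

$34,014.40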